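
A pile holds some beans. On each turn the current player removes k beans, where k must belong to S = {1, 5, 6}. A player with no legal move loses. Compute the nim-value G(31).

3

n :  0  1  2  3  4  5  6  7  8  9 10 11 12 13 14 15 16 17 18 19 20 21 22 23 24 25 26 27 28 29 30 31
G :  0  1  0  1  0  1  2  3  2  3  2  0  1  0  1  0  1  2  3  2  3  2  0  1  0  1  0  1  2  3  2  3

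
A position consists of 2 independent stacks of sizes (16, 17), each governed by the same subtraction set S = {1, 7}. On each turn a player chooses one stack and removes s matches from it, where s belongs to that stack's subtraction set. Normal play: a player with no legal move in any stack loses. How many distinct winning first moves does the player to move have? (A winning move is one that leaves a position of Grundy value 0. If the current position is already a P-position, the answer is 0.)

4

All stacks use S = {1, 7}:
n :  0  1  2  3  4  5  6  7  8  9 10 11 12 13 14 15 16 17
G :  0  1  0  1  0  1  0  1  0  1  0  1  0  1  0  1  0  1
Stack A: G(16) = 0.
Stack B: G(17) = 1.
Combined Grundy value = 0 ⊕ 1 = 1.
A winning move leaves total XOR = 0, i.e. changes one component's Grundy value g to g ⊕ X where X is the current total.
Stack A: need g' = 0⊕1 = 1. Options: 16−1→G=1, 16−7→G=1. Hits: 2.
Stack B: need g' = 1⊕1 = 0. Options: 17−1→G=0, 17−7→G=0. Hits: 2.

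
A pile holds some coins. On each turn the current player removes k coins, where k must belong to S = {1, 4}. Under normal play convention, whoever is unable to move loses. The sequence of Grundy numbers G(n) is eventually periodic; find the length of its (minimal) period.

G(0) = 0
G(1) = mex{0} = 1
G(2) = mex{1} = 0
G(3) = mex{0} = 1
G(4) = mex{1,0} = 2
G(5) = mex{2,1} = 0
G(6) = mex{0,0} = 1
G(7) = mex{1,1} = 0
G(8) = mex{0,2} = 1
G(9) = mex{1,0} = 2
G(10) = mex{2,1} = 0
G(11) = mex{0,0} = 1
G(12) = mex{1,1} = 0
G(13) = mex{0,2} = 1
G(14) = mex{1,0} = 2
G(n+5) = G(n) holds for n = 0,…,3 (a full window of length max(S) = 4), so the sequence is purely periodic with period 5.

5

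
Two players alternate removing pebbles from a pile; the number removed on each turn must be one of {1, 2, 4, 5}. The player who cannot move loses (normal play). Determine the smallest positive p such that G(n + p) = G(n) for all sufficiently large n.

3

G(0) = 0
G(1) = mex{0} = 1
G(2) = mex{1,0} = 2
G(3) = mex{2,1} = 0
G(4) = mex{0,2,0} = 1
G(5) = mex{1,0,1,0} = 2
G(6) = mex{2,1,2,1} = 0
G(7) = mex{0,2,0,2} = 1
G(8) = mex{1,0,1,0} = 2
G(9) = mex{2,1,2,1} = 0
G(10) = mex{0,2,0,2} = 1
G(11) = mex{1,0,1,0} = 2
G(12) = mex{2,1,2,1} = 0
G(13) = mex{0,2,0,2} = 1
G(14) = mex{1,0,1,0} = 2
G(n+3) = G(n) holds for n = 0,…,4 (a full window of length max(S) = 5), so the sequence is purely periodic with period 3.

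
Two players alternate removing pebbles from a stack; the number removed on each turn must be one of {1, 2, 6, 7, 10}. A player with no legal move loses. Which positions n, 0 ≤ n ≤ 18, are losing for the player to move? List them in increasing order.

G(0) = 0
G(1) = mex{0} = 1
G(2) = mex{1,0} = 2
G(3) = mex{2,1} = 0
G(4) = mex{0,2} = 1
G(5) = mex{1,0} = 2
G(6) = mex{2,1,0} = 3
G(7) = mex{3,2,1,0} = 4
G(8) = mex{4,3,2,1} = 0
G(9) = mex{0,4,0,2} = 1
G(10) = mex{1,0,1,0,0} = 2
G(11) = mex{2,1,2,1,1} = 0
G(12) = mex{0,2,3,2,2} = 1
G(13) = mex{1,0,4,3,0} = 2
G(14) = mex{2,1,0,4,1} = 3
G(15) = mex{3,2,1,0,2} = 4
G(16) = mex{4,3,2,1,3} = 0
G(17) = mex{0,4,0,2,4} = 1
G(18) = mex{1,0,1,0,0} = 2
P-positions are exactly the n with G(n) = 0.

0, 3, 8, 11, 16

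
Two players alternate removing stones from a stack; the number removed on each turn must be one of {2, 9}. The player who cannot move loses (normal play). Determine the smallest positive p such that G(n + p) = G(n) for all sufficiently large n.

G(0) = 0
G(1) = mex{} = 0
G(2) = mex{0} = 1
G(3) = mex{0} = 1
G(4) = mex{1} = 0
G(5) = mex{1} = 0
G(6) = mex{0} = 1
G(7) = mex{0} = 1
G(8) = mex{1} = 0
G(9) = mex{1,0} = 2
G(10) = mex{0,0} = 1
G(11) = mex{2,1} = 0
G(12) = mex{1,1} = 0
G(13) = mex{0,0} = 1
G(14) = mex{0,0} = 1
G(15) = mex{1,1} = 0
G(16) = mex{1,1} = 0
G(17) = mex{0,0} = 1
G(18) = mex{0,2} = 1
G(19) = mex{1,1} = 0
G(20) = mex{1,0} = 2
G(21) = mex{0,0} = 1
G(22) = mex{2,1} = 0
G(23) = mex{1,1} = 0
G(n+11) = G(n) holds for n = 0,…,8 (a full window of length max(S) = 9), so the sequence is purely periodic with period 11.

11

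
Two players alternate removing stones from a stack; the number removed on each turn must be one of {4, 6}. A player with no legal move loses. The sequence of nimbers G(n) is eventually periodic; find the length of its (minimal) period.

10

n :  0  1  2  3  4  5  6  7  8  9 10 11 12 13 14 15 16 17 18 19 20 21
G :  0  0  0  0  1  1  1  1  2  2  0  0  0  0  1  1  1  1  2  2  0  0
G(n+10) = G(n) holds for n = 0,…,5 (a full window of length max(S) = 6), so the sequence is purely periodic with period 10.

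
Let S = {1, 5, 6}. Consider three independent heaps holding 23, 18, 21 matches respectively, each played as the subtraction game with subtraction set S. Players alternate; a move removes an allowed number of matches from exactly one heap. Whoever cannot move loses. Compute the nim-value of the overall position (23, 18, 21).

0

All heaps use S = {1, 5, 6}:
n :  0  1  2  3  4  5  6  7  8  9 10 11 12 13 14 15 16 17 18 19 20 21 22 23
G :  0  1  0  1  0  1  2  3  2  3  2  0  1  0  1  0  1  2  3  2  3  2  0  1
Heap A: G(23) = 1.
Heap B: G(18) = 3.
Heap C: G(21) = 2.
Combined Grundy value = 1 ⊕ 3 ⊕ 2 = 0.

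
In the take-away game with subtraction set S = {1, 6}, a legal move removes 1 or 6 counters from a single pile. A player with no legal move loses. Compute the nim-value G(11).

G(0) = 0
G(1) = mex{0} = 1
G(2) = mex{1} = 0
G(3) = mex{0} = 1
G(4) = mex{1} = 0
G(5) = mex{0} = 1
G(6) = mex{1,0} = 2
G(7) = mex{2,1} = 0
G(8) = mex{0,0} = 1
G(9) = mex{1,1} = 0
G(10) = mex{0,0} = 1
G(11) = mex{1,1} = 0

0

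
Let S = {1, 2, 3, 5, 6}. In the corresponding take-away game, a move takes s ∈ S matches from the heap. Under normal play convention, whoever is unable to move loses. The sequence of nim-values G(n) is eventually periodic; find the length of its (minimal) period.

n :  0  1  2  3  4  5  6  7  8  9 10 11 12 13 14
G :  0  1  2  3  0  1  2  3  0  1  2  3  0  1  2
G(n+4) = G(n) holds for n = 0,…,5 (a full window of length max(S) = 6), so the sequence is purely periodic with period 4.

4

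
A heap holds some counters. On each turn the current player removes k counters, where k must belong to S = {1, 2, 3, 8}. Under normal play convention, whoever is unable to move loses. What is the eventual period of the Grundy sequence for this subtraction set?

n :  0  1  2  3  4  5  6  7  8  9 10 11 12 13 14 15 16 17 18 19
G :  0  1  2  3  0  1  2  3  4  0  1  2  3  0  1  2  3  4  0  1
G(n+9) = G(n) holds for n = 0,…,7 (a full window of length max(S) = 8), so the sequence is purely periodic with period 9.

9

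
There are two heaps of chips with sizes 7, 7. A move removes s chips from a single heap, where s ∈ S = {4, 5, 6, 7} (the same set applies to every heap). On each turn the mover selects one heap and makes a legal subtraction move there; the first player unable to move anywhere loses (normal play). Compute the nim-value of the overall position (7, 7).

0

All heaps use S = {4, 5, 6, 7}:
G(0) = 0
G(1) = mex{} = 0
G(2) = mex{} = 0
G(3) = mex{} = 0
G(4) = mex{0} = 1
G(5) = mex{0,0} = 1
G(6) = mex{0,0,0} = 1
G(7) = mex{0,0,0,0} = 1
Heap A: G(7) = 1.
Heap B: G(7) = 1.
Combined Grundy value = 1 ⊕ 1 = 0.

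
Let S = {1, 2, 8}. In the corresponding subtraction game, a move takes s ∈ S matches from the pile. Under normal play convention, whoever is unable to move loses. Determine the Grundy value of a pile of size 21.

0

n :  0  1  2  3  4  5  6  7  8  9 10 11 12 13 14 15 16 17 18 19 20 21
G :  0  1  2  0  1  2  0  1  2  0  1  2  0  1  2  0  1  2  0  1  2  0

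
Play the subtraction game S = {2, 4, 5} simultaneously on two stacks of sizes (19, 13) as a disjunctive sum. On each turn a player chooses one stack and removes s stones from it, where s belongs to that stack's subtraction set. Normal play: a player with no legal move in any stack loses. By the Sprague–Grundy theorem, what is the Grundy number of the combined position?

All stacks use S = {2, 4, 5}:
G(0) = 0
G(1) = mex{} = 0
G(2) = mex{0} = 1
G(3) = mex{0} = 1
G(4) = mex{1,0} = 2
G(5) = mex{1,0,0} = 2
G(6) = mex{2,1,0} = 3
G(7) = mex{2,1,1} = 0
G(8) = mex{3,2,1} = 0
G(9) = mex{0,2,2} = 1
G(10) = mex{0,3,2} = 1
G(11) = mex{1,0,3} = 2
G(12) = mex{1,0,0} = 2
G(13) = mex{2,1,0} = 3
G(14) = mex{2,1,1} = 0
G(15) = mex{3,2,1} = 0
G(16) = mex{0,2,2} = 1
G(17) = mex{0,3,2} = 1
G(18) = mex{1,0,3} = 2
G(19) = mex{1,0,0} = 2
Stack A: G(19) = 2.
Stack B: G(13) = 3.
Combined Grundy value = 2 ⊕ 3 = 1.

1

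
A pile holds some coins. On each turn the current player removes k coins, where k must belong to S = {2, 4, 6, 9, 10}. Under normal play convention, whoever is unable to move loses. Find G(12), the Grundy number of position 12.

2

G(0) = 0
G(1) = mex{} = 0
G(2) = mex{0} = 1
G(3) = mex{0} = 1
G(4) = mex{1,0} = 2
G(5) = mex{1,0} = 2
G(6) = mex{2,1,0} = 3
G(7) = mex{2,1,0} = 3
G(8) = mex{3,2,1} = 0
G(9) = mex{3,2,1,0} = 4
G(10) = mex{0,3,2,0,0} = 1
G(11) = mex{4,3,2,1,0} = 5
G(12) = mex{1,0,3,1,1} = 2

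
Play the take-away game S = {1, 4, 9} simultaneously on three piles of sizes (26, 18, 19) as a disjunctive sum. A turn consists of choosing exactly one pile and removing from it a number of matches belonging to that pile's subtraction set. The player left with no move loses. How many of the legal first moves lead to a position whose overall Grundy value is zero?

All piles use S = {1, 4, 9}:
n :  0  1  2  3  4  5  6  7  8  9 10 11 12 13 14 15 16 17 18 19 20 21 22 23 24 25 26
G :  0  1  0  1  2  0  1  0  1  2  0  1  0  1  2  0  1  0  1  2  0  1  0  1  2  0  1
Pile A: G(26) = 1.
Pile B: G(18) = 1.
Pile C: G(19) = 2.
Combined Grundy value = 1 ⊕ 1 ⊕ 2 = 2.
A winning move leaves total XOR = 0, i.e. changes one component's Grundy value g to g ⊕ X where X is the current total.
Pile A: need g' = 1⊕2 = 3. Options: 26−1→G=0, 26−4→G=0, 26−9→G=0. Hits: 0.
Pile B: need g' = 1⊕2 = 3. Options: 18−1→G=0, 18−4→G=2, 18−9→G=2. Hits: 0.
Pile C: need g' = 2⊕2 = 0. Options: 19−1→G=1, 19−4→G=0, 19−9→G=0. Hits: 2.

2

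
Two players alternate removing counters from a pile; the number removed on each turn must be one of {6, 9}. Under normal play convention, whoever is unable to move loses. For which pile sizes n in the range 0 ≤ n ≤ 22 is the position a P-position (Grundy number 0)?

n :  0  1  2  3  4  5  6  7  8  9 10 11 12 13 14 15 16 17 18 19 20 21 22
G :  0  0  0  0  0  0  1  1  1  1  1  1  2  2  2  0  0  0  0  0  0  1  1
P-positions are exactly the n with G(n) = 0.

0, 1, 2, 3, 4, 5, 15, 16, 17, 18, 19, 20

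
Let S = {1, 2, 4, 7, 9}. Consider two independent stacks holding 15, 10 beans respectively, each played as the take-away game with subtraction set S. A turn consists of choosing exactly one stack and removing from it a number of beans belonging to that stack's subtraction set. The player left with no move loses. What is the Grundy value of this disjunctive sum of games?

5

All stacks use S = {1, 2, 4, 7, 9}:
G(0) = 0
G(1) = mex{0} = 1
G(2) = mex{1,0} = 2
G(3) = mex{2,1} = 0
G(4) = mex{0,2,0} = 1
G(5) = mex{1,0,1} = 2
G(6) = mex{2,1,2} = 0
G(7) = mex{0,2,0,0} = 1
G(8) = mex{1,0,1,1} = 2
G(9) = mex{2,1,2,2,0} = 3
G(10) = mex{3,2,0,0,1} = 4
G(11) = mex{4,3,1,1,2} = 0
G(12) = mex{0,4,2,2,0} = 1
G(13) = mex{1,0,3,0,1} = 2
G(14) = mex{2,1,4,1,2} = 0
G(15) = mex{0,2,0,2,0} = 1
Stack A: G(15) = 1.
Stack B: G(10) = 4.
Combined Grundy value = 1 ⊕ 4 = 5.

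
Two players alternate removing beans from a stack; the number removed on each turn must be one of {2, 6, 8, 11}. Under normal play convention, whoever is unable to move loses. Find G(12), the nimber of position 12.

2

G(0) = 0
G(1) = mex{} = 0
G(2) = mex{0} = 1
G(3) = mex{0} = 1
G(4) = mex{1} = 0
G(5) = mex{1} = 0
G(6) = mex{0,0} = 1
G(7) = mex{0,0} = 1
G(8) = mex{1,1,0} = 2
G(9) = mex{1,1,0} = 2
G(10) = mex{2,0,1} = 3
G(11) = mex{2,0,1,0} = 3
G(12) = mex{3,1,0,0} = 2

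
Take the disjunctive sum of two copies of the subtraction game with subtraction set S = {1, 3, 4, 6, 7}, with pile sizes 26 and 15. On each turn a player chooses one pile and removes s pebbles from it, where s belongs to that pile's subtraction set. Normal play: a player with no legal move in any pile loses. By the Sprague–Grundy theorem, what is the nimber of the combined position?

All piles use S = {1, 3, 4, 6, 7}:
G(0) = 0
G(1) = mex{0} = 1
G(2) = mex{1} = 0
G(3) = mex{0,0} = 1
G(4) = mex{1,1,0} = 2
G(5) = mex{2,0,1} = 3
G(6) = mex{3,1,0,0} = 2
G(7) = mex{2,2,1,1,0} = 3
G(8) = mex{3,3,2,0,1} = 4
G(9) = mex{4,2,3,1,0} = 5
G(10) = mex{5,3,2,2,1} = 0
G(11) = mex{0,4,3,3,2} = 1
G(12) = mex{1,5,4,2,3} = 0
G(13) = mex{0,0,5,3,2} = 1
G(14) = mex{1,1,0,4,3} = 2
G(15) = mex{2,0,1,5,4} = 3
G(16) = mex{3,1,0,0,5} = 2
G(17) = mex{2,2,1,1,0} = 3
G(18) = mex{3,3,2,0,1} = 4
G(19) = mex{4,2,3,1,0} = 5
G(20) = mex{5,3,2,2,1} = 0
G(21) = mex{0,4,3,3,2} = 1
G(22) = mex{1,5,4,2,3} = 0
G(23) = mex{0,0,5,3,2} = 1
G(24) = mex{1,1,0,4,3} = 2
G(25) = mex{2,0,1,5,4} = 3
G(26) = mex{3,1,0,0,5} = 2
Pile A: G(26) = 2.
Pile B: G(15) = 3.
Combined Grundy value = 2 ⊕ 3 = 1.

1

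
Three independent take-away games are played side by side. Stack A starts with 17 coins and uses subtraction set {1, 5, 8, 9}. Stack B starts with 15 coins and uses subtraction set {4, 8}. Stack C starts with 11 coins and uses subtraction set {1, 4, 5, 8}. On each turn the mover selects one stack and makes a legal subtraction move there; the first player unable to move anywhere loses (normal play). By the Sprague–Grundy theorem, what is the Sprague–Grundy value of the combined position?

Stack A, S = {1, 5, 8, 9}:
n :  0  1  2  3  4  5  6  7  8  9 10 11 12 13 14 15 16 17
G :  0  1  0  1  0  1  0  1  2  3  2  3  2  3  2  3  0  1
G_A(17) = 1.
Stack B, S = {4, 8}:
G(0) = 0
G(1) = mex{} = 0
G(2) = mex{} = 0
G(3) = mex{} = 0
G(4) = mex{0} = 1
G(5) = mex{0} = 1
G(6) = mex{0} = 1
G(7) = mex{0} = 1
G(8) = mex{1,0} = 2
G(9) = mex{1,0} = 2
G(10) = mex{1,0} = 2
G(11) = mex{1,0} = 2
G(12) = mex{2,1} = 0
G(13) = mex{2,1} = 0
G(14) = mex{2,1} = 0
G(15) = mex{2,1} = 0
G_B(15) = 0.
Stack C, S = {1, 4, 5, 8}:
n :  0  1  2  3  4  5  6  7  8  9 10 11
G :  0  1  0  1  2  3  2  3  4  0  1  0
G_C(11) = 0.
Combined Grundy value = 1 ⊕ 0 ⊕ 0 = 1.

1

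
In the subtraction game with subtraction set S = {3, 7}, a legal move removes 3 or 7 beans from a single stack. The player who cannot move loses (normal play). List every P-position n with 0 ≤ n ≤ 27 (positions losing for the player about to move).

0, 1, 2, 6, 10, 11, 12, 16, 20, 21, 22, 26

G(0) = 0
G(1) = mex{} = 0
G(2) = mex{} = 0
G(3) = mex{0} = 1
G(4) = mex{0} = 1
G(5) = mex{0} = 1
G(6) = mex{1} = 0
G(7) = mex{1,0} = 2
G(8) = mex{1,0} = 2
G(9) = mex{0,0} = 1
G(10) = mex{2,1} = 0
G(11) = mex{2,1} = 0
G(12) = mex{1,1} = 0
G(13) = mex{0,0} = 1
G(14) = mex{0,2} = 1
G(15) = mex{0,2} = 1
G(16) = mex{1,1} = 0
G(17) = mex{1,0} = 2
G(18) = mex{1,0} = 2
G(19) = mex{0,0} = 1
G(20) = mex{2,1} = 0
G(21) = mex{2,1} = 0
G(22) = mex{1,1} = 0
G(23) = mex{0,0} = 1
G(24) = mex{0,2} = 1
G(25) = mex{0,2} = 1
G(26) = mex{1,1} = 0
G(27) = mex{1,0} = 2
P-positions are exactly the n with G(n) = 0.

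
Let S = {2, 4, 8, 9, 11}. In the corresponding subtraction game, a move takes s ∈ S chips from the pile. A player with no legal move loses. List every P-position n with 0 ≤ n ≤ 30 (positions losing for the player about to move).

0, 1, 6, 7, 13, 19, 20, 25, 26

n :  0  1  2  3  4  5  6  7  8  9 10 11 12 13 14 15 16 17 18 19 20 21 22 23 24 25 26 27 28 29 30
G :  0  0  1  1  2  2  0  0  1  1  2  2  3  0  4  1  5  2  3  0  0  1  1  2  2  0  0  1  1  2  2
P-positions are exactly the n with G(n) = 0.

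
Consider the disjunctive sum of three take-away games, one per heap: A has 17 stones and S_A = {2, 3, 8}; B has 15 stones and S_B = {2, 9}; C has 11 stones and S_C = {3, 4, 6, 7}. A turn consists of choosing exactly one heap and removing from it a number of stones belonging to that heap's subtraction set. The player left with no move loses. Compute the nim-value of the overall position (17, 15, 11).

1

Heap A, S = {2, 3, 8}:
n :  0  1  2  3  4  5  6  7  8  9 10 11 12 13 14 15 16 17
G :  0  0  1  1  2  0  0  1  1  2  0  0  1  1  2  0  0  1
G_A(17) = 1.
Heap B, S = {2, 9}:
n :  0  1  2  3  4  5  6  7  8  9 10 11 12 13 14 15
G :  0  0  1  1  0  0  1  1  0  2  1  0  0  1  1  0
G_B(15) = 0.
Heap C, S = {3, 4, 6, 7}:
G(0) = 0
G(1) = mex{} = 0
G(2) = mex{} = 0
G(3) = mex{0} = 1
G(4) = mex{0,0} = 1
G(5) = mex{0,0} = 1
G(6) = mex{1,0,0} = 2
G(7) = mex{1,1,0,0} = 2
G(8) = mex{1,1,0,0} = 2
G(9) = mex{2,1,1,0} = 3
G(10) = mex{2,2,1,1} = 0
G(11) = mex{2,2,1,1} = 0
G_C(11) = 0.
Combined Grundy value = 1 ⊕ 0 ⊕ 0 = 1.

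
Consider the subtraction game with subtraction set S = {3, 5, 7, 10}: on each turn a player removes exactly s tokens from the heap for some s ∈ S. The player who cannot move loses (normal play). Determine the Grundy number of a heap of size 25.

n :  0  1  2  3  4  5  6  7  8  9 10 11 12 13 14 15 16 17 18 19 20 21 22 23 24 25
G :  0  0  0  1  1  1  2  2  2  3  3  3  4  0  0  0  1  1  1  2  2  2  3  3  3  4

4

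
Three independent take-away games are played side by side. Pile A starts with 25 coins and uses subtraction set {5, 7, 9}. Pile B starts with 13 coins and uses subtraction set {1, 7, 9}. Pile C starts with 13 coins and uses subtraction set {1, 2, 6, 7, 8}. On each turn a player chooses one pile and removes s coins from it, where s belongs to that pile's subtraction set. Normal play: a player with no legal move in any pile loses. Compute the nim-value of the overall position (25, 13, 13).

2

Pile A, S = {5, 7, 9}:
G(0) = 0
G(1) = mex{} = 0
G(2) = mex{} = 0
G(3) = mex{} = 0
G(4) = mex{} = 0
G(5) = mex{0} = 1
G(6) = mex{0} = 1
G(7) = mex{0,0} = 1
G(8) = mex{0,0} = 1
G(9) = mex{0,0,0} = 1
G(10) = mex{1,0,0} = 2
G(11) = mex{1,0,0} = 2
G(12) = mex{1,1,0} = 2
G(13) = mex{1,1,0} = 2
G(14) = mex{1,1,1} = 0
G(15) = mex{2,1,1} = 0
G(16) = mex{2,1,1} = 0
G(17) = mex{2,2,1} = 0
G(18) = mex{2,2,1} = 0
G(19) = mex{0,2,2} = 1
G(20) = mex{0,2,2} = 1
G(21) = mex{0,0,2} = 1
G(22) = mex{0,0,2} = 1
G(23) = mex{0,0,0} = 1
G(24) = mex{1,0,0} = 2
G(25) = mex{1,0,0} = 2
G_A(25) = 2.
Pile B, S = {1, 7, 9}:
G(0) = 0
G(1) = mex{0} = 1
G(2) = mex{1} = 0
G(3) = mex{0} = 1
G(4) = mex{1} = 0
G(5) = mex{0} = 1
G(6) = mex{1} = 0
G(7) = mex{0,0} = 1
G(8) = mex{1,1} = 0
G(9) = mex{0,0,0} = 1
G(10) = mex{1,1,1} = 0
G(11) = mex{0,0,0} = 1
G(12) = mex{1,1,1} = 0
G(13) = mex{0,0,0} = 1
G_B(13) = 1.
Pile C, S = {1, 2, 6, 7, 8}:
G(0) = 0
G(1) = mex{0} = 1
G(2) = mex{1,0} = 2
G(3) = mex{2,1} = 0
G(4) = mex{0,2} = 1
G(5) = mex{1,0} = 2
G(6) = mex{2,1,0} = 3
G(7) = mex{3,2,1,0} = 4
G(8) = mex{4,3,2,1,0} = 5
G(9) = mex{5,4,0,2,1} = 3
G(10) = mex{3,5,1,0,2} = 4
G(11) = mex{4,3,2,1,0} = 5
G(12) = mex{5,4,3,2,1} = 0
G(13) = mex{0,5,4,3,2} = 1
G_C(13) = 1.
Combined Grundy value = 2 ⊕ 1 ⊕ 1 = 2.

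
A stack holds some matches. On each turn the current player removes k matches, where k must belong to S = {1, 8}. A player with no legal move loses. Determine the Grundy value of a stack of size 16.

G(0) = 0
G(1) = mex{0} = 1
G(2) = mex{1} = 0
G(3) = mex{0} = 1
G(4) = mex{1} = 0
G(5) = mex{0} = 1
G(6) = mex{1} = 0
G(7) = mex{0} = 1
G(8) = mex{1,0} = 2
G(9) = mex{2,1} = 0
G(10) = mex{0,0} = 1
G(11) = mex{1,1} = 0
G(12) = mex{0,0} = 1
G(13) = mex{1,1} = 0
G(14) = mex{0,0} = 1
G(15) = mex{1,1} = 0
G(16) = mex{0,2} = 1

1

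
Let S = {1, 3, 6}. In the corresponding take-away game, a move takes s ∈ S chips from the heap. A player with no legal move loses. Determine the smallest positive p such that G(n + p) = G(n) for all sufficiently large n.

9

G(0) = 0
G(1) = mex{0} = 1
G(2) = mex{1} = 0
G(3) = mex{0,0} = 1
G(4) = mex{1,1} = 0
G(5) = mex{0,0} = 1
G(6) = mex{1,1,0} = 2
G(7) = mex{2,0,1} = 3
G(8) = mex{3,1,0} = 2
G(9) = mex{2,2,1} = 0
G(10) = mex{0,3,0} = 1
G(11) = mex{1,2,1} = 0
G(12) = mex{0,0,2} = 1
G(13) = mex{1,1,3} = 0
G(14) = mex{0,0,2} = 1
G(15) = mex{1,1,0} = 2
G(16) = mex{2,0,1} = 3
G(17) = mex{3,1,0} = 2
G(18) = mex{2,2,1} = 0
G(19) = mex{0,3,0} = 1
G(n+9) = G(n) holds for n = 0,…,5 (a full window of length max(S) = 6), so the sequence is purely periodic with period 9.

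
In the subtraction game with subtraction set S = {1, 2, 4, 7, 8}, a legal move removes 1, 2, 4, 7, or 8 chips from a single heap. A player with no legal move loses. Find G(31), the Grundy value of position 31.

n :  0  1  2  3  4  5  6  7  8  9 10 11 12 13 14 15 16 17 18 19 20 21 22 23 24 25 26 27 28 29 30 31
G :  0  1  2  0  1  2  0  1  2  0  1  2  0  1  2  0  1  2  0  1  2  0  1  2  0  1  2  0  1  2  0  1

1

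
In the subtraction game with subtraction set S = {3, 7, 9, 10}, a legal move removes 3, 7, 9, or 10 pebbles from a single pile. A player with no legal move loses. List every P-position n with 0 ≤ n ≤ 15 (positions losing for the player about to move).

G(0) = 0
G(1) = mex{} = 0
G(2) = mex{} = 0
G(3) = mex{0} = 1
G(4) = mex{0} = 1
G(5) = mex{0} = 1
G(6) = mex{1} = 0
G(7) = mex{1,0} = 2
G(8) = mex{1,0} = 2
G(9) = mex{0,0,0} = 1
G(10) = mex{2,1,0,0} = 3
G(11) = mex{2,1,0,0} = 3
G(12) = mex{1,1,1,0} = 2
G(13) = mex{3,0,1,1} = 2
G(14) = mex{3,2,1,1} = 0
G(15) = mex{2,2,0,1} = 3
P-positions are exactly the n with G(n) = 0.

0, 1, 2, 6, 14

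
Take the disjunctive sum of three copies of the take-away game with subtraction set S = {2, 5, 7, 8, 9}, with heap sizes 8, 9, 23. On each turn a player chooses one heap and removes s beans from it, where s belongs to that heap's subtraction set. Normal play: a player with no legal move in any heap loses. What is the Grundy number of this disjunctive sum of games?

All heaps use S = {2, 5, 7, 8, 9}:
n :  0  1  2  3  4  5  6  7  8  9 10 11 12 13 14 15 16 17 18 19 20 21 22 23
G :  0  0  1  1  0  2  1  3  2  2  3  3  4  4  0  0  1  1  0  2  1  3  2  2
Heap A: G(8) = 2.
Heap B: G(9) = 2.
Heap C: G(23) = 2.
Combined Grundy value = 2 ⊕ 2 ⊕ 2 = 2.

2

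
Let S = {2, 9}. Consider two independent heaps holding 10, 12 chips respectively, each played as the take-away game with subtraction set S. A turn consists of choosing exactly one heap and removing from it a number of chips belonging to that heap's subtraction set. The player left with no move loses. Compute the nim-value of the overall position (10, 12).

1

All heaps use S = {2, 9}:
G(0) = 0
G(1) = mex{} = 0
G(2) = mex{0} = 1
G(3) = mex{0} = 1
G(4) = mex{1} = 0
G(5) = mex{1} = 0
G(6) = mex{0} = 1
G(7) = mex{0} = 1
G(8) = mex{1} = 0
G(9) = mex{1,0} = 2
G(10) = mex{0,0} = 1
G(11) = mex{2,1} = 0
G(12) = mex{1,1} = 0
Heap A: G(10) = 1.
Heap B: G(12) = 0.
Combined Grundy value = 1 ⊕ 0 = 1.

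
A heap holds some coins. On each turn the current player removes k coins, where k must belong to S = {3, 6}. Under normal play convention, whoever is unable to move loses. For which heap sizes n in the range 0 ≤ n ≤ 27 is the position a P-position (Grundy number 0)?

n :  0  1  2  3  4  5  6  7  8  9 10 11 12 13 14 15 16 17 18 19 20 21 22 23 24 25 26 27
G :  0  0  0  1  1  1  2  2  2  0  0  0  1  1  1  2  2  2  0  0  0  1  1  1  2  2  2  0
P-positions are exactly the n with G(n) = 0.

0, 1, 2, 9, 10, 11, 18, 19, 20, 27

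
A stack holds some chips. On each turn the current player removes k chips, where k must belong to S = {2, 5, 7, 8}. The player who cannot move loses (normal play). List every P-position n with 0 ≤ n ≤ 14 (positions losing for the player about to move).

0, 1, 4, 10, 13, 14

G(0) = 0
G(1) = mex{} = 0
G(2) = mex{0} = 1
G(3) = mex{0} = 1
G(4) = mex{1} = 0
G(5) = mex{1,0} = 2
G(6) = mex{0,0} = 1
G(7) = mex{2,1,0} = 3
G(8) = mex{1,1,0,0} = 2
G(9) = mex{3,0,1,0} = 2
G(10) = mex{2,2,1,1} = 0
G(11) = mex{2,1,0,1} = 3
G(12) = mex{0,3,2,0} = 1
G(13) = mex{3,2,1,2} = 0
G(14) = mex{1,2,3,1} = 0
P-positions are exactly the n with G(n) = 0.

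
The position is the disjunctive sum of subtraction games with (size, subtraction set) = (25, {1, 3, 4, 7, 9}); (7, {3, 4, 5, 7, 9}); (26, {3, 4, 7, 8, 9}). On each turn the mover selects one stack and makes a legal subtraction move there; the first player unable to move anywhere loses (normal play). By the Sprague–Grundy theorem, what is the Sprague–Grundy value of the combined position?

Stack A, S = {1, 3, 4, 7, 9}:
G(0) = 0
G(1) = mex{0} = 1
G(2) = mex{1} = 0
G(3) = mex{0,0} = 1
G(4) = mex{1,1,0} = 2
G(5) = mex{2,0,1} = 3
G(6) = mex{3,1,0} = 2
G(7) = mex{2,2,1,0} = 3
G(8) = mex{3,3,2,1} = 0
G(9) = mex{0,2,3,0,0} = 1
G(10) = mex{1,3,2,1,1} = 0
G(11) = mex{0,0,3,2,0} = 1
G(12) = mex{1,1,0,3,1} = 2
G(13) = mex{2,0,1,2,2} = 3
G(14) = mex{3,1,0,3,3} = 2
G(15) = mex{2,2,1,0,2} = 3
G(16) = mex{3,3,2,1,3} = 0
G(17) = mex{0,2,3,0,0} = 1
G(18) = mex{1,3,2,1,1} = 0
G(19) = mex{0,0,3,2,0} = 1
G(20) = mex{1,1,0,3,1} = 2
G(21) = mex{2,0,1,2,2} = 3
G(22) = mex{3,1,0,3,3} = 2
G(23) = mex{2,2,1,0,2} = 3
G(24) = mex{3,3,2,1,3} = 0
G(25) = mex{0,2,3,0,0} = 1
G_A(25) = 1.
Stack B, S = {3, 4, 5, 7, 9}:
G(0) = 0
G(1) = mex{} = 0
G(2) = mex{} = 0
G(3) = mex{0} = 1
G(4) = mex{0,0} = 1
G(5) = mex{0,0,0} = 1
G(6) = mex{1,0,0} = 2
G(7) = mex{1,1,0,0} = 2
G_B(7) = 2.
Stack C, S = {3, 4, 7, 8, 9}:
G(0) = 0
G(1) = mex{} = 0
G(2) = mex{} = 0
G(3) = mex{0} = 1
G(4) = mex{0,0} = 1
G(5) = mex{0,0} = 1
G(6) = mex{1,0} = 2
G(7) = mex{1,1,0} = 2
G(8) = mex{1,1,0,0} = 2
G(9) = mex{2,1,0,0,0} = 3
G(10) = mex{2,2,1,0,0} = 3
G(11) = mex{2,2,1,1,0} = 3
G(12) = mex{3,2,1,1,1} = 0
G(13) = mex{3,3,2,1,1} = 0
G(14) = mex{3,3,2,2,1} = 0
G(15) = mex{0,3,2,2,2} = 1
G(16) = mex{0,0,3,2,2} = 1
G(17) = mex{0,0,3,3,2} = 1
G(18) = mex{1,0,3,3,3} = 2
G(19) = mex{1,1,0,3,3} = 2
G(20) = mex{1,1,0,0,3} = 2
G(21) = mex{2,1,0,0,0} = 3
G(22) = mex{2,2,1,0,0} = 3
G(23) = mex{2,2,1,1,0} = 3
G(24) = mex{3,2,1,1,1} = 0
G(25) = mex{3,3,2,1,1} = 0
G(26) = mex{3,3,2,2,1} = 0
G_C(26) = 0.
Combined Grundy value = 1 ⊕ 2 ⊕ 0 = 3.

3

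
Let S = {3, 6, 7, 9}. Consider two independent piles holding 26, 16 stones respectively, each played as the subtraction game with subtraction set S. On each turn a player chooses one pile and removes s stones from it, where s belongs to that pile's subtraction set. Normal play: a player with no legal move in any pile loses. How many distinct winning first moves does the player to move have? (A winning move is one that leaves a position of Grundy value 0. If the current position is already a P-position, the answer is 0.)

All piles use S = {3, 6, 7, 9}:
G(0) = 0
G(1) = mex{} = 0
G(2) = mex{} = 0
G(3) = mex{0} = 1
G(4) = mex{0} = 1
G(5) = mex{0} = 1
G(6) = mex{1,0} = 2
G(7) = mex{1,0,0} = 2
G(8) = mex{1,0,0} = 2
G(9) = mex{2,1,0,0} = 3
G(10) = mex{2,1,1,0} = 3
G(11) = mex{2,1,1,0} = 3
G(12) = mex{3,2,1,1} = 0
G(13) = mex{3,2,2,1} = 0
G(14) = mex{3,2,2,1} = 0
G(15) = mex{0,3,2,2} = 1
G(16) = mex{0,3,3,2} = 1
G(17) = mex{0,3,3,2} = 1
G(18) = mex{1,0,3,3} = 2
G(19) = mex{1,0,0,3} = 2
G(20) = mex{1,0,0,3} = 2
G(21) = mex{2,1,0,0} = 3
G(22) = mex{2,1,1,0} = 3
G(23) = mex{2,1,1,0} = 3
G(24) = mex{3,2,1,1} = 0
G(25) = mex{3,2,2,1} = 0
G(26) = mex{3,2,2,1} = 0
Pile A: G(26) = 0.
Pile B: G(16) = 1.
Combined Grundy value = 0 ⊕ 1 = 1.
A winning move leaves total XOR = 0, i.e. changes one component's Grundy value g to g ⊕ X where X is the current total.
Pile A: need g' = 0⊕1 = 1. Options: 26−3→G=3, 26−6→G=2, 26−7→G=2, 26−9→G=1. Hits: 1.
Pile B: need g' = 1⊕1 = 0. Options: 16−3→G=0, 16−6→G=3, 16−7→G=3, 16−9→G=2. Hits: 1.

2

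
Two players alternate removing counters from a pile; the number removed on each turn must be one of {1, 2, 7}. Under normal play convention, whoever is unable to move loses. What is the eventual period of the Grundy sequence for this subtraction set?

3

G(0) = 0
G(1) = mex{0} = 1
G(2) = mex{1,0} = 2
G(3) = mex{2,1} = 0
G(4) = mex{0,2} = 1
G(5) = mex{1,0} = 2
G(6) = mex{2,1} = 0
G(7) = mex{0,2,0} = 1
G(8) = mex{1,0,1} = 2
G(9) = mex{2,1,2} = 0
G(10) = mex{0,2,0} = 1
G(11) = mex{1,0,1} = 2
G(12) = mex{2,1,2} = 0
G(13) = mex{0,2,0} = 1
G(14) = mex{1,0,1} = 2
G(n+3) = G(n) holds for n = 0,…,6 (a full window of length max(S) = 7), so the sequence is purely periodic with period 3.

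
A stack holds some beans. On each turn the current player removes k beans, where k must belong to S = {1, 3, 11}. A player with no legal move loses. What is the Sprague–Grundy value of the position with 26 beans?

G(0) = 0
G(1) = mex{0} = 1
G(2) = mex{1} = 0
G(3) = mex{0,0} = 1
G(4) = mex{1,1} = 0
G(5) = mex{0,0} = 1
G(6) = mex{1,1} = 0
G(7) = mex{0,0} = 1
G(8) = mex{1,1} = 0
G(9) = mex{0,0} = 1
G(10) = mex{1,1} = 0
G(11) = mex{0,0,0} = 1
G(12) = mex{1,1,1} = 0
G(13) = mex{0,0,0} = 1
G(14) = mex{1,1,1} = 0
G(15) = mex{0,0,0} = 1
G(16) = mex{1,1,1} = 0
G(17) = mex{0,0,0} = 1
G(18) = mex{1,1,1} = 0
G(19) = mex{0,0,0} = 1
G(20) = mex{1,1,1} = 0
G(21) = mex{0,0,0} = 1
G(22) = mex{1,1,1} = 0
G(23) = mex{0,0,0} = 1
G(24) = mex{1,1,1} = 0
G(25) = mex{0,0,0} = 1
G(26) = mex{1,1,1} = 0

0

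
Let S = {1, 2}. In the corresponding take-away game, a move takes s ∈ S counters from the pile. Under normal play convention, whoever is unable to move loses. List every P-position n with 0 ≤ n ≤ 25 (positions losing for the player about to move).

G(0) = 0
G(1) = mex{0} = 1
G(2) = mex{1,0} = 2
G(3) = mex{2,1} = 0
G(4) = mex{0,2} = 1
G(5) = mex{1,0} = 2
G(6) = mex{2,1} = 0
G(7) = mex{0,2} = 1
G(8) = mex{1,0} = 2
G(9) = mex{2,1} = 0
G(10) = mex{0,2} = 1
G(11) = mex{1,0} = 2
G(12) = mex{2,1} = 0
G(13) = mex{0,2} = 1
G(14) = mex{1,0} = 2
G(15) = mex{2,1} = 0
G(16) = mex{0,2} = 1
G(17) = mex{1,0} = 2
G(18) = mex{2,1} = 0
G(19) = mex{0,2} = 1
G(20) = mex{1,0} = 2
G(21) = mex{2,1} = 0
G(22) = mex{0,2} = 1
G(23) = mex{1,0} = 2
G(24) = mex{2,1} = 0
G(25) = mex{0,2} = 1
P-positions are exactly the n with G(n) = 0.

0, 3, 6, 9, 12, 15, 18, 21, 24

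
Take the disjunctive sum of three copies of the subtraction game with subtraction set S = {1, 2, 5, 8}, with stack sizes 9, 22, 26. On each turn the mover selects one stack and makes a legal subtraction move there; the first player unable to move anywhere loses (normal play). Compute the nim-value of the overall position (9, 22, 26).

3

All stacks use S = {1, 2, 5, 8}:
n :  0  1  2  3  4  5  6  7  8  9 10 11 12 13 14 15 16 17 18 19 20 21 22 23 24 25 26
G :  0  1  2  0  1  2  0  1  2  0  1  2  0  1  2  0  1  2  0  1  2  0  1  2  0  1  2
Stack A: G(9) = 0.
Stack B: G(22) = 1.
Stack C: G(26) = 2.
Combined Grundy value = 0 ⊕ 1 ⊕ 2 = 3.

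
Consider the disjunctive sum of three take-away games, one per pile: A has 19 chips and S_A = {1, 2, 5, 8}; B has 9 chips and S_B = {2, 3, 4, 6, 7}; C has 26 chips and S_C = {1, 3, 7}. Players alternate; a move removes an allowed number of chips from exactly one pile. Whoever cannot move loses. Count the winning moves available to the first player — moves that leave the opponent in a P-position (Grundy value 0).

Pile A, S = {1, 2, 5, 8}:
G(0) = 0
G(1) = mex{0} = 1
G(2) = mex{1,0} = 2
G(3) = mex{2,1} = 0
G(4) = mex{0,2} = 1
G(5) = mex{1,0,0} = 2
G(6) = mex{2,1,1} = 0
G(7) = mex{0,2,2} = 1
G(8) = mex{1,0,0,0} = 2
G(9) = mex{2,1,1,1} = 0
G(10) = mex{0,2,2,2} = 1
G(11) = mex{1,0,0,0} = 2
G(12) = mex{2,1,1,1} = 0
G(13) = mex{0,2,2,2} = 1
G(14) = mex{1,0,0,0} = 2
G(15) = mex{2,1,1,1} = 0
G(16) = mex{0,2,2,2} = 1
G(17) = mex{1,0,0,0} = 2
G(18) = mex{2,1,1,1} = 0
G(19) = mex{0,2,2,2} = 1
G_A(19) = 1.
Pile B, S = {2, 3, 4, 6, 7}:
n : 0 1 2 3 4 5 6 7 8 9
G : 0 0 1 1 2 2 3 3 4 0
G_B(9) = 0.
Pile C, S = {1, 3, 7}:
G(0) = 0
G(1) = mex{0} = 1
G(2) = mex{1} = 0
G(3) = mex{0,0} = 1
G(4) = mex{1,1} = 0
G(5) = mex{0,0} = 1
G(6) = mex{1,1} = 0
G(7) = mex{0,0,0} = 1
G(8) = mex{1,1,1} = 0
G(9) = mex{0,0,0} = 1
G(10) = mex{1,1,1} = 0
G(11) = mex{0,0,0} = 1
G(12) = mex{1,1,1} = 0
G(13) = mex{0,0,0} = 1
G(14) = mex{1,1,1} = 0
G(15) = mex{0,0,0} = 1
G(16) = mex{1,1,1} = 0
G(17) = mex{0,0,0} = 1
G(18) = mex{1,1,1} = 0
G(19) = mex{0,0,0} = 1
G(20) = mex{1,1,1} = 0
G(21) = mex{0,0,0} = 1
G(22) = mex{1,1,1} = 0
G(23) = mex{0,0,0} = 1
G(24) = mex{1,1,1} = 0
G(25) = mex{0,0,0} = 1
G(26) = mex{1,1,1} = 0
G_C(26) = 0.
Combined Grundy value = 1 ⊕ 0 ⊕ 0 = 1.
A winning move leaves total XOR = 0, i.e. changes one component's Grundy value g to g ⊕ X where X is the current total.
Pile A: need g' = 1⊕1 = 0. Options: 19−1→G=0, 19−2→G=2, 19−5→G=2, 19−8→G=2. Hits: 1.
Pile B: need g' = 0⊕1 = 1. Options: 9−2→G=3, 9−3→G=3, 9−4→G=2, 9−6→G=1, 9−7→G=1. Hits: 2.
Pile C: need g' = 0⊕1 = 1. Options: 26−1→G=1, 26−3→G=1, 26−7→G=1. Hits: 3.

6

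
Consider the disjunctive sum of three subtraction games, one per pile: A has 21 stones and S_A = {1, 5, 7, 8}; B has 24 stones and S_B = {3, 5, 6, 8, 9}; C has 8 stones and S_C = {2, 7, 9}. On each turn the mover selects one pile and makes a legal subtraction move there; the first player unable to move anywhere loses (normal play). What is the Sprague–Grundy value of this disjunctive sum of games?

Pile A, S = {1, 5, 7, 8}:
n :  0  1  2  3  4  5  6  7  8  9 10 11 12 13 14 15 16 17 18 19 20 21
G :  0  1  0  1  0  1  0  1  2  3  2  3  2  3  2  0  1  0  1  0  1  0
G_A(21) = 0.
Pile B, S = {3, 5, 6, 8, 9}:
n :  0  1  2  3  4  5  6  7  8  9 10 11 12 13 14 15 16 17 18 19 20 21 22 23 24
G :  0  0  0  1  1  1  2  2  2  3  3  3  0  0  0  1  1  1  2  2  2  3  3  3  0
G_B(24) = 0.
Pile C, S = {2, 7, 9}:
G(0) = 0
G(1) = mex{} = 0
G(2) = mex{0} = 1
G(3) = mex{0} = 1
G(4) = mex{1} = 0
G(5) = mex{1} = 0
G(6) = mex{0} = 1
G(7) = mex{0,0} = 1
G(8) = mex{1,0} = 2
G_C(8) = 2.
Combined Grundy value = 0 ⊕ 0 ⊕ 2 = 2.

2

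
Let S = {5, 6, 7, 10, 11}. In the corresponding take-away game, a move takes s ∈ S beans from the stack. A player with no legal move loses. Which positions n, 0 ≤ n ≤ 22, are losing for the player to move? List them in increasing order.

0, 1, 2, 3, 4, 16, 17, 18, 19, 20

n :  0  1  2  3  4  5  6  7  8  9 10 11 12 13 14 15 16 17 18 19 20 21 22
G :  0  0  0  0  0  1  1  1  1  1  2  2  2  2  2  3  0  0  0  0  0  1  1
P-positions are exactly the n with G(n) = 0.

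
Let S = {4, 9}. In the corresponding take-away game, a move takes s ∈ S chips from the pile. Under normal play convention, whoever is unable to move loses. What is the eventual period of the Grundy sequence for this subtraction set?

13

G(0) = 0
G(1) = mex{} = 0
G(2) = mex{} = 0
G(3) = mex{} = 0
G(4) = mex{0} = 1
G(5) = mex{0} = 1
G(6) = mex{0} = 1
G(7) = mex{0} = 1
G(8) = mex{1} = 0
G(9) = mex{1,0} = 2
G(10) = mex{1,0} = 2
G(11) = mex{1,0} = 2
G(12) = mex{0,0} = 1
G(13) = mex{2,1} = 0
G(14) = mex{2,1} = 0
G(15) = mex{2,1} = 0
G(16) = mex{1,1} = 0
G(17) = mex{0,0} = 1
G(18) = mex{0,2} = 1
G(19) = mex{0,2} = 1
G(20) = mex{0,2} = 1
G(21) = mex{1,1} = 0
G(22) = mex{1,0} = 2
G(23) = mex{1,0} = 2
G(24) = mex{1,0} = 2
G(25) = mex{0,0} = 1
G(26) = mex{2,1} = 0
G(27) = mex{2,1} = 0
G(n+13) = G(n) holds for n = 0,…,8 (a full window of length max(S) = 9), so the sequence is purely periodic with period 13.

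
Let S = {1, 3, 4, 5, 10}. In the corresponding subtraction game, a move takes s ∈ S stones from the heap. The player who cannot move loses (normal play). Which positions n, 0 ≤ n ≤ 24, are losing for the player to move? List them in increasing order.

n :  0  1  2  3  4  5  6  7  8  9 10 11 12 13 14 15 16 17 18 19 20 21 22 23 24
G :  0  1  0  1  2  3  2  3  0  1  4  5  2  3  0  1  0  1  2  3  2  3  0  1  4
P-positions are exactly the n with G(n) = 0.

0, 2, 8, 14, 16, 22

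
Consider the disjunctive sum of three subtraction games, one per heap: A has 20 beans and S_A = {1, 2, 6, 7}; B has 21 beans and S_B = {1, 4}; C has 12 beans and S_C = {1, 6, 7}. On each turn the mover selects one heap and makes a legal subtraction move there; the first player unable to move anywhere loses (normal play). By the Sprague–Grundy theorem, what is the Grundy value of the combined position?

Heap A, S = {1, 2, 6, 7}:
n :  0  1  2  3  4  5  6  7  8  9 10 11 12 13 14 15 16 17 18 19 20
G :  0  1  2  0  1  2  3  4  0  1  2  0  1  2  3  4  0  1  2  0  1
G_A(20) = 1.
Heap B, S = {1, 4}:
G(0) = 0
G(1) = mex{0} = 1
G(2) = mex{1} = 0
G(3) = mex{0} = 1
G(4) = mex{1,0} = 2
G(5) = mex{2,1} = 0
G(6) = mex{0,0} = 1
G(7) = mex{1,1} = 0
G(8) = mex{0,2} = 1
G(9) = mex{1,0} = 2
G(10) = mex{2,1} = 0
G(11) = mex{0,0} = 1
G(12) = mex{1,1} = 0
G(13) = mex{0,2} = 1
G(14) = mex{1,0} = 2
G(15) = mex{2,1} = 0
G(16) = mex{0,0} = 1
G(17) = mex{1,1} = 0
G(18) = mex{0,2} = 1
G(19) = mex{1,0} = 2
G(20) = mex{2,1} = 0
G(21) = mex{0,0} = 1
G_B(21) = 1.
Heap C, S = {1, 6, 7}:
n :  0  1  2  3  4  5  6  7  8  9 10 11 12
G :  0  1  0  1  0  1  2  3  2  3  2  3  0
G_C(12) = 0.
Combined Grundy value = 1 ⊕ 1 ⊕ 0 = 0.

0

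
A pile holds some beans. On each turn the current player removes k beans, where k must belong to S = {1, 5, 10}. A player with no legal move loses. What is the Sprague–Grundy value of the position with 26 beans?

3

G(0) = 0
G(1) = mex{0} = 1
G(2) = mex{1} = 0
G(3) = mex{0} = 1
G(4) = mex{1} = 0
G(5) = mex{0,0} = 1
G(6) = mex{1,1} = 0
G(7) = mex{0,0} = 1
G(8) = mex{1,1} = 0
G(9) = mex{0,0} = 1
G(10) = mex{1,1,0} = 2
G(11) = mex{2,0,1} = 3
G(12) = mex{3,1,0} = 2
G(13) = mex{2,0,1} = 3
G(14) = mex{3,1,0} = 2
G(15) = mex{2,2,1} = 0
G(16) = mex{0,3,0} = 1
G(17) = mex{1,2,1} = 0
G(18) = mex{0,3,0} = 1
G(19) = mex{1,2,1} = 0
G(20) = mex{0,0,2} = 1
G(21) = mex{1,1,3} = 0
G(22) = mex{0,0,2} = 1
G(23) = mex{1,1,3} = 0
G(24) = mex{0,0,2} = 1
G(25) = mex{1,1,0} = 2
G(26) = mex{2,0,1} = 3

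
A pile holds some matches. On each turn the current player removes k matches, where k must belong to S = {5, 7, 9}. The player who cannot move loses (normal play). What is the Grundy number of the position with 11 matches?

2

G(0) = 0
G(1) = mex{} = 0
G(2) = mex{} = 0
G(3) = mex{} = 0
G(4) = mex{} = 0
G(5) = mex{0} = 1
G(6) = mex{0} = 1
G(7) = mex{0,0} = 1
G(8) = mex{0,0} = 1
G(9) = mex{0,0,0} = 1
G(10) = mex{1,0,0} = 2
G(11) = mex{1,0,0} = 2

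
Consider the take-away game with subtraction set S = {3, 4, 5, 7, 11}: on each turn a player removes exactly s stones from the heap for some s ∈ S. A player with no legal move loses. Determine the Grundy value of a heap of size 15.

5

n :  0  1  2  3  4  5  6  7  8  9 10 11 12 13 14 15
G :  0  0  0  1  1  1  2  2  2  3  0  3  4  1  4  5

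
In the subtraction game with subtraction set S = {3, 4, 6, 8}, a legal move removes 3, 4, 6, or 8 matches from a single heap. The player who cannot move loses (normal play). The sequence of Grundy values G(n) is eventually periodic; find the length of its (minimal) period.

11

n :  0  1  2  3  4  5  6  7  8  9 10 11 12 13 14 15 16 17 18 19 20 21 22 23
G :  0  0  0  1  1  1  2  2  2  3  3  0  0  0  1  1  1  2  2  2  3  3  0  0
G(n+11) = G(n) holds for n = 0,…,7 (a full window of length max(S) = 8), so the sequence is purely periodic with period 11.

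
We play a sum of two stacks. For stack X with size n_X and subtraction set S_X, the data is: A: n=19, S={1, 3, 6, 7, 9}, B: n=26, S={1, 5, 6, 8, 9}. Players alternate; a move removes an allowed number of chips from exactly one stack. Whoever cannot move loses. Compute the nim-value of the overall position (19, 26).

7

Stack A, S = {1, 3, 6, 7, 9}:
G(0) = 0
G(1) = mex{0} = 1
G(2) = mex{1} = 0
G(3) = mex{0,0} = 1
G(4) = mex{1,1} = 0
G(5) = mex{0,0} = 1
G(6) = mex{1,1,0} = 2
G(7) = mex{2,0,1,0} = 3
G(8) = mex{3,1,0,1} = 2
G(9) = mex{2,2,1,0,0} = 3
G(10) = mex{3,3,0,1,1} = 2
G(11) = mex{2,2,1,0,0} = 3
G(12) = mex{3,3,2,1,1} = 0
G(13) = mex{0,2,3,2,0} = 1
G(14) = mex{1,3,2,3,1} = 0
G(15) = mex{0,0,3,2,2} = 1
G(16) = mex{1,1,2,3,3} = 0
G(17) = mex{0,0,3,2,2} = 1
G(18) = mex{1,1,0,3,3} = 2
G(19) = mex{2,0,1,0,2} = 3
G_A(19) = 3.
Stack B, S = {1, 5, 6, 8, 9}:
G(0) = 0
G(1) = mex{0} = 1
G(2) = mex{1} = 0
G(3) = mex{0} = 1
G(4) = mex{1} = 0
G(5) = mex{0,0} = 1
G(6) = mex{1,1,0} = 2
G(7) = mex{2,0,1} = 3
G(8) = mex{3,1,0,0} = 2
G(9) = mex{2,0,1,1,0} = 3
G(10) = mex{3,1,0,0,1} = 2
G(11) = mex{2,2,1,1,0} = 3
G(12) = mex{3,3,2,0,1} = 4
G(13) = mex{4,2,3,1,0} = 5
G(14) = mex{5,3,2,2,1} = 0
G(15) = mex{0,2,3,3,2} = 1
G(16) = mex{1,3,2,2,3} = 0
G(17) = mex{0,4,3,3,2} = 1
G(18) = mex{1,5,4,2,3} = 0
G(19) = mex{0,0,5,3,2} = 1
G(20) = mex{1,1,0,4,3} = 2
G(21) = mex{2,0,1,5,4} = 3
G(22) = mex{3,1,0,0,5} = 2
G(23) = mex{2,0,1,1,0} = 3
G(24) = mex{3,1,0,0,1} = 2
G(25) = mex{2,2,1,1,0} = 3
G(26) = mex{3,3,2,0,1} = 4
G_B(26) = 4.
Combined Grundy value = 3 ⊕ 4 = 7.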